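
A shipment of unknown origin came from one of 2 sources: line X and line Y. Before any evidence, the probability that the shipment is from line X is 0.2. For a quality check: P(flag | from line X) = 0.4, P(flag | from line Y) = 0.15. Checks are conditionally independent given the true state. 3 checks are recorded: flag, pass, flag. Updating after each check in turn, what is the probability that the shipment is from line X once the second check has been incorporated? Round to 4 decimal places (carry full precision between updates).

0.3200

After 'flag': P(line X) = 0.4·0.2000 / (0.4·0.2000 + 0.15·0.8000) ≈ 0.4000
After 'pass': P(line X) = 0.6·0.4000 / (0.6·0.4000 + 0.85·0.6000) ≈ 0.3200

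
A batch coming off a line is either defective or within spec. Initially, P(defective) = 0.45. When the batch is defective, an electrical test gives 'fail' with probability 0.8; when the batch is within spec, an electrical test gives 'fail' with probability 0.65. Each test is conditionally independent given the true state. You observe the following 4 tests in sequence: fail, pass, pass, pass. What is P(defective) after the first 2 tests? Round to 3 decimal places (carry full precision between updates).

0.365

Apply Bayes' rule sequentially, carrying P(defective) forward.
After 'fail': P(defective) = 0.8·0.4500 / (0.8·0.4500 + 0.65·0.5500) ≈ 0.5017
After 'pass': P(defective) = 0.2·0.5017 / (0.2·0.5017 + 0.35·0.4983) ≈ 0.3653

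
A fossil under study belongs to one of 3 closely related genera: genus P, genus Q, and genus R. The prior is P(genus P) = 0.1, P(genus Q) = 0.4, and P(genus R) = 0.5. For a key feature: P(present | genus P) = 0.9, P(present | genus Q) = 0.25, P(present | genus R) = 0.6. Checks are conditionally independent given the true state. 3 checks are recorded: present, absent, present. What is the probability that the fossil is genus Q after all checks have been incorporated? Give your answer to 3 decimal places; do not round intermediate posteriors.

0.190

Apply Bayes' rule sequentially, carrying P(genus Q) forward.
After 'present': normaliser = 0.9·0.1000 + 0.25·0.4000 + 0.6·0.5000; P(genus P) ≈ 0.1837, P(genus Q) ≈ 0.2041, P(genus R) ≈ 0.6122
After 'absent': normaliser = 0.1·0.1837 + 0.75·0.2041 + 0.4·0.6122; P(genus P) ≈ 0.0441, P(genus Q) ≈ 0.3676, P(genus R) ≈ 0.5882
After 'present': normaliser = 0.9·0.0441 + 0.25·0.3676 + 0.6·0.5882; P(genus P) ≈ 0.0819, P(genus Q) ≈ 0.1897, P(genus R) ≈ 0.7284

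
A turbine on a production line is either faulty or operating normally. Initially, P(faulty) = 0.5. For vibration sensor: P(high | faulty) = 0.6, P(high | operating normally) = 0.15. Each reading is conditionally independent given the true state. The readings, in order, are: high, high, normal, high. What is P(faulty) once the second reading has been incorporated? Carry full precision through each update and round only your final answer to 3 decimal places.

After 'high': P(faulty) = 0.6·0.5000 / (0.6·0.5000 + 0.15·0.5000) ≈ 0.8000
After 'high': P(faulty) = 0.6·0.8000 / (0.6·0.8000 + 0.15·0.2000) ≈ 0.9412

0.941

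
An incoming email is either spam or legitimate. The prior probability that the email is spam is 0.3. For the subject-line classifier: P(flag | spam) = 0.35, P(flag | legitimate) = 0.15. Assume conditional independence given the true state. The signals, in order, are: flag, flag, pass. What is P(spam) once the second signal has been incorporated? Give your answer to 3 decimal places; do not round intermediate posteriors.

After 'flag': P(spam) = 0.35·0.3000 / (0.35·0.3000 + 0.15·0.7000) ≈ 0.5000
After 'flag': P(spam) = 0.35·0.5000 / (0.35·0.5000 + 0.15·0.5000) ≈ 0.7000

0.700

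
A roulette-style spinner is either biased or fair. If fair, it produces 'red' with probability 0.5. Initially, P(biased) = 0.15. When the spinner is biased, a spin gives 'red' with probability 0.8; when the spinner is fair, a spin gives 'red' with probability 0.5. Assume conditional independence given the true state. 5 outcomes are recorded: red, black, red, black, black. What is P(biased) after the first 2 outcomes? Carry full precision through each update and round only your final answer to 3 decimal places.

After 'red': P(biased) = 0.8·0.1500 / (0.8·0.1500 + 0.5·0.8500) ≈ 0.2202
After 'black': P(biased) = 0.2·0.2202 / (0.2·0.2202 + 0.5·0.7798) ≈ 0.1015

0.101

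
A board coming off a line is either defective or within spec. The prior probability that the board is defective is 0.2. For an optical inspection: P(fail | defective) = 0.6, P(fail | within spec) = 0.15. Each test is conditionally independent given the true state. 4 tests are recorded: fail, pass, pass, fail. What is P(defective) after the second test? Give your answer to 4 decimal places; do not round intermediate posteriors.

0.3200

After 'fail': P(defective) = 0.6·0.2000 / (0.6·0.2000 + 0.15·0.8000) ≈ 0.5000
After 'pass': P(defective) = 0.4·0.5000 / (0.4·0.5000 + 0.85·0.5000) ≈ 0.3200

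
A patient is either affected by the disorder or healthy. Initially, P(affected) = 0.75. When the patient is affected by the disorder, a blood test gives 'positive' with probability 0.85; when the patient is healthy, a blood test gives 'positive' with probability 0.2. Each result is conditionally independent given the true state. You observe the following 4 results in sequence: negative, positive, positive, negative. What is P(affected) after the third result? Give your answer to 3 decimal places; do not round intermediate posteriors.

0.910

After 'negative': P(affected) = 0.15·0.7500 / (0.15·0.7500 + 0.8·0.2500) ≈ 0.3600
After 'positive': P(affected) = 0.85·0.3600 / (0.85·0.3600 + 0.2·0.6400) ≈ 0.7051
After 'positive': P(affected) = 0.85·0.7051 / (0.85·0.7051 + 0.2·0.2949) ≈ 0.9104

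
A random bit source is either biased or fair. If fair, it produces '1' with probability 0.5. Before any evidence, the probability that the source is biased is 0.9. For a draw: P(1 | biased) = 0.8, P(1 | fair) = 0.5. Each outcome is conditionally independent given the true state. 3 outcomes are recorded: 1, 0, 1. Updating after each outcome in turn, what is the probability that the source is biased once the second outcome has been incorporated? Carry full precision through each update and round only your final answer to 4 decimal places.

0.8521

Each posterior becomes the prior for the next update.
After '1': P(biased) = 0.8·0.9000 / (0.8·0.9000 + 0.5·0.1000) ≈ 0.9351
After '0': P(biased) = 0.2·0.9351 / (0.2·0.9351 + 0.5·0.0649) ≈ 0.8521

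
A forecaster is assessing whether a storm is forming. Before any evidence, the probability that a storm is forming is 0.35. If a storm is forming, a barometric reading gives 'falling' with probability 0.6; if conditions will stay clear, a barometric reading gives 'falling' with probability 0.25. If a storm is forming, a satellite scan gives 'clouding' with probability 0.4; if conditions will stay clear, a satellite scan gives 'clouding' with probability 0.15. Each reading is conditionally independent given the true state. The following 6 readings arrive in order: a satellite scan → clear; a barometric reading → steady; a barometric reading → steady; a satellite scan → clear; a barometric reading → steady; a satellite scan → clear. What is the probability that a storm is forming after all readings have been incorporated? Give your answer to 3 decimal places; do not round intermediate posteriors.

After a satellite scan='clear': P(storm) = 0.6·0.3500 / (0.6·0.3500 + 0.85·0.6500) ≈ 0.2754
After a barometric reading='steady': P(storm) = 0.4·0.2754 / (0.4·0.2754 + 0.75·0.7246) ≈ 0.1685
After a barometric reading='steady': P(storm) = 0.4·0.1685 / (0.4·0.1685 + 0.75·0.8315) ≈ 0.0976
After a satellite scan='clear': P(storm) = 0.6·0.0976 / (0.6·0.0976 + 0.85·0.9024) ≈ 0.0709
After a barometric reading='steady': P(storm) = 0.4·0.0709 / (0.4·0.0709 + 0.75·0.9291) ≈ 0.0391
After a satellite scan='clear': P(storm) = 0.6·0.0391 / (0.6·0.0391 + 0.85·0.9609) ≈ 0.0279

0.028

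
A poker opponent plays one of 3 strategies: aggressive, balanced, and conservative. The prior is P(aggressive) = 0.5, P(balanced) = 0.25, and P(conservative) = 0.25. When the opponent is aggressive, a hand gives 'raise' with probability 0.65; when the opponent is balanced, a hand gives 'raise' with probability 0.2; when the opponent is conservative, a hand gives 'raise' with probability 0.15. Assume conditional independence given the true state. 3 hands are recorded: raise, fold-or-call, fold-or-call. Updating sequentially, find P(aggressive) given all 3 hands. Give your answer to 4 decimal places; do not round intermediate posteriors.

After 'raise': normaliser = 0.65·0.5000 + 0.2·0.2500 + 0.15·0.2500; P(aggressive) ≈ 0.7879, P(balanced) ≈ 0.1212, P(conservative) ≈ 0.0909
After 'fold-or-call': normaliser = 0.35·0.7879 + 0.8·0.1212 + 0.85·0.0909; P(aggressive) ≈ 0.6128, P(balanced) ≈ 0.2155, P(conservative) ≈ 0.1717
After 'fold-or-call': normaliser = 0.35·0.6128 + 0.8·0.2155 + 0.85·0.1717; P(aggressive) ≈ 0.4025, P(balanced) ≈ 0.3235, P(conservative) ≈ 0.2739

0.4025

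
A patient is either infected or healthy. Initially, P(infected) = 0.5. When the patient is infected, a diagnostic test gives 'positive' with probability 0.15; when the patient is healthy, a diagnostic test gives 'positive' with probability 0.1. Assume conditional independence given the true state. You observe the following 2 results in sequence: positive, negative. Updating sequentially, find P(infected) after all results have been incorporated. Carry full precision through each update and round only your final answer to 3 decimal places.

0.586

Each posterior becomes the prior for the next update.
After 'positive': P(infected) = 0.15·0.5000 / (0.15·0.5000 + 0.1·0.5000) ≈ 0.6000
After 'negative': P(infected) = 0.85·0.6000 / (0.85·0.6000 + 0.9·0.4000) ≈ 0.5862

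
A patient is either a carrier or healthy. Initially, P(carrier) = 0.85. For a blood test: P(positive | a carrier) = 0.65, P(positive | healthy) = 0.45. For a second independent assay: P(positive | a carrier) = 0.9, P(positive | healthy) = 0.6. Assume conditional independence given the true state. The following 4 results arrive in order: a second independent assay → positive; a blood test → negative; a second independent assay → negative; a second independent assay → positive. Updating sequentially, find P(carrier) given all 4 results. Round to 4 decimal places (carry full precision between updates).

After a second independent assay='positive': P(carrier) = 0.9·0.8500 / (0.9·0.8500 + 0.6·0.1500) ≈ 0.8947
After a blood test='negative': P(carrier) = 0.35·0.8947 / (0.35·0.8947 + 0.55·0.1053) ≈ 0.8440
After a second independent assay='negative': P(carrier) = 0.1·0.8440 / (0.1·0.8440 + 0.4·0.1560) ≈ 0.5749
After a second independent assay='positive': P(carrier) = 0.9·0.5749 / (0.9·0.5749 + 0.6·0.4251) ≈ 0.6698

0.6698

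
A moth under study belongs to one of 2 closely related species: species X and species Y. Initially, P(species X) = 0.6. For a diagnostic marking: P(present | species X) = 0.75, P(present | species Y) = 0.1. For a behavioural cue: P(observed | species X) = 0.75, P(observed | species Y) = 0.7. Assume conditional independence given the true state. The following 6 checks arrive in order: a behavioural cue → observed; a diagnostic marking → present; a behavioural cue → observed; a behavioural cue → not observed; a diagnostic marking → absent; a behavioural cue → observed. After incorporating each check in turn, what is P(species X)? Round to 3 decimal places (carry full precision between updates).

0.762

After a behavioural cue='observed': P(species X) = 0.75·0.6000 / (0.75·0.6000 + 0.7·0.4000) ≈ 0.6164
After a diagnostic marking='present': P(species X) = 0.75·0.6164 / (0.75·0.6164 + 0.1·0.3836) ≈ 0.9234
After a behavioural cue='observed': P(species X) = 0.75·0.9234 / (0.75·0.9234 + 0.7·0.0766) ≈ 0.9281
After a behavioural cue='not observed': P(species X) = 0.25·0.9281 / (0.25·0.9281 + 0.3·0.0719) ≈ 0.9150
After a diagnostic marking='absent': P(species X) = 0.25·0.9150 / (0.25·0.9150 + 0.9·0.0850) ≈ 0.7493
After a behavioural cue='observed': P(species X) = 0.75·0.7493 / (0.75·0.7493 + 0.7·0.2507) ≈ 0.7621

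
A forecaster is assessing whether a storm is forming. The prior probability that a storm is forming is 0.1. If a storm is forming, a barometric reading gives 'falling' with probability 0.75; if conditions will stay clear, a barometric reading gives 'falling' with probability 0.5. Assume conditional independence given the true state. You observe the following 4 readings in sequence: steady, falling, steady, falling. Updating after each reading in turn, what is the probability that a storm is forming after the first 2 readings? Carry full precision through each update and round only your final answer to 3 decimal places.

After 'steady': P(storm) = 0.25·0.1000 / (0.25·0.1000 + 0.5·0.9000) ≈ 0.0526
After 'falling': P(storm) = 0.75·0.0526 / (0.75·0.0526 + 0.5·0.9474) ≈ 0.0769

0.077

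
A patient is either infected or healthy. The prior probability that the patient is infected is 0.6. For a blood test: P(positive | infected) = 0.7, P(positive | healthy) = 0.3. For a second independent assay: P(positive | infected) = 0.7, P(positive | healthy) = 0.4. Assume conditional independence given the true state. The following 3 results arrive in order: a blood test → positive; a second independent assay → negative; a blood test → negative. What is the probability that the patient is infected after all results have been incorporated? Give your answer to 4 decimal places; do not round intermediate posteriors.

After a blood test='positive': P(infected) = 0.7·0.6000 / (0.7·0.6000 + 0.3·0.4000) ≈ 0.7778
After a second independent assay='negative': P(infected) = 0.3·0.7778 / (0.3·0.7778 + 0.6·0.2222) ≈ 0.6364
After a blood test='negative': P(infected) = 0.3·0.6364 / (0.3·0.6364 + 0.7·0.3636) ≈ 0.4286

0.4286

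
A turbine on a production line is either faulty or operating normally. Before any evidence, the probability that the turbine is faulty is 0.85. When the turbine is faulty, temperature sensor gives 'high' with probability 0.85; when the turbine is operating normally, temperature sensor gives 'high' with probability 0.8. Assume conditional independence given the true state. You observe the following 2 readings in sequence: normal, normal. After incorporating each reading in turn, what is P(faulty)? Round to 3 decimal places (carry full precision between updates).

0.761

Each posterior becomes the prior for the next update.
After 'normal': P(faulty) = 0.15·0.8500 / (0.15·0.8500 + 0.2·0.1500) ≈ 0.8095
After 'normal': P(faulty) = 0.15·0.8095 / (0.15·0.8095 + 0.2·0.1905) ≈ 0.7612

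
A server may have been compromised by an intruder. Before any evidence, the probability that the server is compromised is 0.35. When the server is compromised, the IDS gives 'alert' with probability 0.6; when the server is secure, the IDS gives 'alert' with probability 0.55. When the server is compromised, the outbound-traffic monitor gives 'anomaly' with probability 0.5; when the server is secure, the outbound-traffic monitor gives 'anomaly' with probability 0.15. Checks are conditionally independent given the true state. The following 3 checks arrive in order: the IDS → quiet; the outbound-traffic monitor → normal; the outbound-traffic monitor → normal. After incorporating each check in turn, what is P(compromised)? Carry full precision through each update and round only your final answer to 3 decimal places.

After the IDS='quiet': P(compromised) = 0.4·0.3500 / (0.4·0.3500 + 0.45·0.6500) ≈ 0.3237
After the outbound-traffic monitor='normal': P(compromised) = 0.5·0.3237 / (0.5·0.3237 + 0.85·0.6763) ≈ 0.2197
After the outbound-traffic monitor='normal': P(compromised) = 0.5·0.2197 / (0.5·0.2197 + 0.85·0.7803) ≈ 0.1421

0.142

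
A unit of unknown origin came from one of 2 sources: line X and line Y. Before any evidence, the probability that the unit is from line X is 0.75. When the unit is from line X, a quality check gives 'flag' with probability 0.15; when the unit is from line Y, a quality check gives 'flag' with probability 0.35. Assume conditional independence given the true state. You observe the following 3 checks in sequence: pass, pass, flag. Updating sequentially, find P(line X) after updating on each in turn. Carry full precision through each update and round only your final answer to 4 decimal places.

After 'pass': P(line X) = 0.85·0.7500 / (0.85·0.7500 + 0.65·0.2500) ≈ 0.7969
After 'pass': P(line X) = 0.85·0.7969 / (0.85·0.7969 + 0.65·0.2031) ≈ 0.8369
After 'flag': P(line X) = 0.15·0.8369 / (0.15·0.8369 + 0.35·0.1631) ≈ 0.6874

0.6874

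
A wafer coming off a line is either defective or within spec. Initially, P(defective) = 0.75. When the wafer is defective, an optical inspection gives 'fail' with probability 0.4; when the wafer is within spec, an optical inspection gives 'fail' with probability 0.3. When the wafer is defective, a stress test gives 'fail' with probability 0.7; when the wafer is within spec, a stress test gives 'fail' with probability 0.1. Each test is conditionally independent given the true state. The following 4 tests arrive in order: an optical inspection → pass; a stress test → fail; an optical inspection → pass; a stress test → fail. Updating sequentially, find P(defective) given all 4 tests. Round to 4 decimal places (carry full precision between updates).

0.9908

After an optical inspection='pass': P(defective) = 0.6·0.7500 / (0.6·0.7500 + 0.7·0.2500) ≈ 0.7200
After a stress test='fail': P(defective) = 0.7·0.7200 / (0.7·0.7200 + 0.1·0.2800) ≈ 0.9474
After an optical inspection='pass': P(defective) = 0.6·0.9474 / (0.6·0.9474 + 0.7·0.0526) ≈ 0.9391
After a stress test='fail': P(defective) = 0.7·0.9391 / (0.7·0.9391 + 0.1·0.0609) ≈ 0.9908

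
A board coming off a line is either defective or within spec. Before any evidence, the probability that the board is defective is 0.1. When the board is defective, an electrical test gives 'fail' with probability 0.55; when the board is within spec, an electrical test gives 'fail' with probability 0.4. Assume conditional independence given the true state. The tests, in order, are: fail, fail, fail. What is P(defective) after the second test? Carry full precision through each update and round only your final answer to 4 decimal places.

0.1736

After 'fail': P(defective) = 0.55·0.1000 / (0.55·0.1000 + 0.4·0.9000) ≈ 0.1325
After 'fail': P(defective) = 0.55·0.1325 / (0.55·0.1325 + 0.4·0.8675) ≈ 0.1736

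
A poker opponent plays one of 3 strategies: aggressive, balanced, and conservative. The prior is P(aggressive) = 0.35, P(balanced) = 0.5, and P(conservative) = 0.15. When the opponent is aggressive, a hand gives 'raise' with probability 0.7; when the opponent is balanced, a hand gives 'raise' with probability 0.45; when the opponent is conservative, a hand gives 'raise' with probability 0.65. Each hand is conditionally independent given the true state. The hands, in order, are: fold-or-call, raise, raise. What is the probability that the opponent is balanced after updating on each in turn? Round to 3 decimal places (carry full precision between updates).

After 'fold-or-call': normaliser = 0.3·0.3500 + 0.55·0.5000 + 0.35·0.1500; P(aggressive) ≈ 0.2428, P(balanced) ≈ 0.6358, P(conservative) ≈ 0.1214
After 'raise': normaliser = 0.7·0.2428 + 0.45·0.6358 + 0.65·0.1214; P(aggressive) ≈ 0.3177, P(balanced) ≈ 0.5348, P(conservative) ≈ 0.1475
After 'raise': normaliser = 0.7·0.3177 + 0.45·0.5348 + 0.65·0.1475; P(aggressive) ≈ 0.3979, P(balanced) ≈ 0.4306, P(conservative) ≈ 0.1715

0.431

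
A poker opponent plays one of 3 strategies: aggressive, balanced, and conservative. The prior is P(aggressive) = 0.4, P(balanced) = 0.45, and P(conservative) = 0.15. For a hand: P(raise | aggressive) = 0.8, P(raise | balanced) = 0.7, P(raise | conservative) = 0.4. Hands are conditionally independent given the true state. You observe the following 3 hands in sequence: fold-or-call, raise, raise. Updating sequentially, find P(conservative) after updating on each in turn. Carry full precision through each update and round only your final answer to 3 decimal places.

Each posterior becomes the prior for the next update.
After 'fold-or-call': normaliser = 0.2·0.4000 + 0.3·0.4500 + 0.6·0.1500; P(aggressive) ≈ 0.2623, P(balanced) ≈ 0.4426, P(conservative) ≈ 0.2951
After 'raise': normaliser = 0.8·0.2623 + 0.7·0.4426 + 0.4·0.2951; P(aggressive) ≈ 0.3290, P(balanced) ≈ 0.4859, P(conservative) ≈ 0.1851
After 'raise': normaliser = 0.8·0.3290 + 0.7·0.4859 + 0.4·0.1851; P(aggressive) ≈ 0.3886, P(balanced) ≈ 0.5021, P(conservative) ≈ 0.1093

0.109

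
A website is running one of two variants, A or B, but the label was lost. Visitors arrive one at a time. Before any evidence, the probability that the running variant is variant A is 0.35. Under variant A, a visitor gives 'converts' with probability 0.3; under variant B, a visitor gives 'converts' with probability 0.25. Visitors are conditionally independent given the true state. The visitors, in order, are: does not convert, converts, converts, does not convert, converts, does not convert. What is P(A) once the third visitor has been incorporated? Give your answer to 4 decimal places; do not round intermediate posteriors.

After 'does not convert': P(A) = 0.7·0.3500 / (0.7·0.3500 + 0.75·0.6500) ≈ 0.3345
After 'converts': P(A) = 0.3·0.3345 / (0.3·0.3345 + 0.25·0.6655) ≈ 0.3762
After 'converts': P(A) = 0.3·0.3762 / (0.3·0.3762 + 0.25·0.6238) ≈ 0.4199

0.4199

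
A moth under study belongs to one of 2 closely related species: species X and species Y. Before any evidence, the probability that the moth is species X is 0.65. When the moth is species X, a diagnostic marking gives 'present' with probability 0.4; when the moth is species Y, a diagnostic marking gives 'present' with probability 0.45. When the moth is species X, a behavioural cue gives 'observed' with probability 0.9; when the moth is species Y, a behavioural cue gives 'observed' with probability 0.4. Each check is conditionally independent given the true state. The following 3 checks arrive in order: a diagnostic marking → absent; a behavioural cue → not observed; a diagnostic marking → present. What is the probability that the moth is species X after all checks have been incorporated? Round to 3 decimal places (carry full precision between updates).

0.231

Each posterior becomes the prior for the next update.
After a diagnostic marking='absent': P(species X) = 0.6·0.6500 / (0.6·0.6500 + 0.55·0.3500) ≈ 0.6695
After a behavioural cue='not observed': P(species X) = 0.1·0.6695 / (0.1·0.6695 + 0.6·0.3305) ≈ 0.2524
After a diagnostic marking='present': P(species X) = 0.4·0.2524 / (0.4·0.2524 + 0.45·0.7476) ≈ 0.2309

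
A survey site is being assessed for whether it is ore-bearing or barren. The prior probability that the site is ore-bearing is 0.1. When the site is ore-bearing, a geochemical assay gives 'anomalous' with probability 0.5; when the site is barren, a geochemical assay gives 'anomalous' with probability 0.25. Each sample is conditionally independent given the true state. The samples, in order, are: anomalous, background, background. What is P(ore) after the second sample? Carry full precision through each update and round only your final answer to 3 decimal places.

0.129

After 'anomalous': P(ore) = 0.5·0.1000 / (0.5·0.1000 + 0.25·0.9000) ≈ 0.1818
After 'background': P(ore) = 0.5·0.1818 / (0.5·0.1818 + 0.75·0.8182) ≈ 0.1290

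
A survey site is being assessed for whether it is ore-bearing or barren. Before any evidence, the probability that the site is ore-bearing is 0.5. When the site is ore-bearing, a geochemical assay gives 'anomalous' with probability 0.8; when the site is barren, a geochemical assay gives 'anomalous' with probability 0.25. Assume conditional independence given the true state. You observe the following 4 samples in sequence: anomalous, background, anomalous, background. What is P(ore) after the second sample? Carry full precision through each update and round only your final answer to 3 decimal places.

0.460

After 'anomalous': P(ore) = 0.8·0.5000 / (0.8·0.5000 + 0.25·0.5000) ≈ 0.7619
After 'background': P(ore) = 0.2·0.7619 / (0.2·0.7619 + 0.75·0.2381) ≈ 0.4604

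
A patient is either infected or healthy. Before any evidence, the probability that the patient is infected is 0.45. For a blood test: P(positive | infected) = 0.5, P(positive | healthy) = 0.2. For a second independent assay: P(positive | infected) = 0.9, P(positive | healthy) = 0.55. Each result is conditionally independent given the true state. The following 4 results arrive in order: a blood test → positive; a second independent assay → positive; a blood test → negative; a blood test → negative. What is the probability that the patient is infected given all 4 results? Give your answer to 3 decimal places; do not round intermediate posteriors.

0.567

Apply Bayes' rule sequentially, carrying P(infected) forward.
After a blood test='positive': P(infected) = 0.5·0.4500 / (0.5·0.4500 + 0.2·0.5500) ≈ 0.6716
After a second independent assay='positive': P(infected) = 0.9·0.6716 / (0.9·0.6716 + 0.55·0.3284) ≈ 0.7700
After a blood test='negative': P(infected) = 0.5·0.7700 / (0.5·0.7700 + 0.8·0.2300) ≈ 0.6766
After a blood test='negative': P(infected) = 0.5·0.6766 / (0.5·0.6766 + 0.8·0.3234) ≈ 0.5666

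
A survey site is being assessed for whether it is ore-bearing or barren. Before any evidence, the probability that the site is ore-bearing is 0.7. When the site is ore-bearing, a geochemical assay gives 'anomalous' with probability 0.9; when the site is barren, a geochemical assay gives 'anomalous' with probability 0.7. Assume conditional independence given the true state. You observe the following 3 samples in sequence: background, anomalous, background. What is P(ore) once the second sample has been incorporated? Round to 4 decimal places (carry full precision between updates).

After 'background': P(ore) = 0.1·0.7000 / (0.1·0.7000 + 0.3·0.3000) ≈ 0.4375
After 'anomalous': P(ore) = 0.9·0.4375 / (0.9·0.4375 + 0.7·0.5625) ≈ 0.5000

0.5000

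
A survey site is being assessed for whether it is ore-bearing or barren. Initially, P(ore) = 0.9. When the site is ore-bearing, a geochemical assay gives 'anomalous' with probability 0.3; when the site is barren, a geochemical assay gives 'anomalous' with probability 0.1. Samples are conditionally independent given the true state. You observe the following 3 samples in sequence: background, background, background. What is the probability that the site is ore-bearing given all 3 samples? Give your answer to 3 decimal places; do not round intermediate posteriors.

0.809

Apply Bayes' rule sequentially, carrying P(ore) forward.
After 'background': P(ore) = 0.7·0.9000 / (0.7·0.9000 + 0.9·0.1000) ≈ 0.8750
After 'background': P(ore) = 0.7·0.8750 / (0.7·0.8750 + 0.9·0.1250) ≈ 0.8448
After 'background': P(ore) = 0.7·0.8448 / (0.7·0.8448 + 0.9·0.1552) ≈ 0.8090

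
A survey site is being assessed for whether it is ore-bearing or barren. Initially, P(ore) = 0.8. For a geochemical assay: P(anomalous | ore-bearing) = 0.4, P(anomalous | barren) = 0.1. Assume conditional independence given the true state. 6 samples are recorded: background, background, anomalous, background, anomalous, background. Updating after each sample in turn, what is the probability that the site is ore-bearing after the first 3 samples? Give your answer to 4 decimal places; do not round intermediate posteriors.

0.8767

After 'background': P(ore) = 0.6·0.8000 / (0.6·0.8000 + 0.9·0.2000) ≈ 0.7273
After 'background': P(ore) = 0.6·0.7273 / (0.6·0.7273 + 0.9·0.2727) ≈ 0.6400
After 'anomalous': P(ore) = 0.4·0.6400 / (0.4·0.6400 + 0.1·0.3600) ≈ 0.8767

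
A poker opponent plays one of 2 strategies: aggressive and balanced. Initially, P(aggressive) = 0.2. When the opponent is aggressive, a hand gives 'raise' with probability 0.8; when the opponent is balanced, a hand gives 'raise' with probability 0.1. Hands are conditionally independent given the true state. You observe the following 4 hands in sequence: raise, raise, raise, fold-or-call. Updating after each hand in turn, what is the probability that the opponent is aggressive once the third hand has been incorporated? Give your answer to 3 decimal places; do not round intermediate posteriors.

0.992

After 'raise': P(aggressive) = 0.8·0.2000 / (0.8·0.2000 + 0.1·0.8000) ≈ 0.6667
After 'raise': P(aggressive) = 0.8·0.6667 / (0.8·0.6667 + 0.1·0.3333) ≈ 0.9412
After 'raise': P(aggressive) = 0.8·0.9412 / (0.8·0.9412 + 0.1·0.0588) ≈ 0.9922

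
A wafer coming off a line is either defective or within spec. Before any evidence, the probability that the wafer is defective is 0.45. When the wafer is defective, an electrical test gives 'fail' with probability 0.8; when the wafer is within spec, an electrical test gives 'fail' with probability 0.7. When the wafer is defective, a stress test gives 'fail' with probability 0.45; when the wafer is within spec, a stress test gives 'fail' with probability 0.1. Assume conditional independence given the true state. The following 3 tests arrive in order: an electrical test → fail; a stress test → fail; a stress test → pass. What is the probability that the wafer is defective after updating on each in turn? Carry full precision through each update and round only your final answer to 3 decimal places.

0.720

After an electrical test='fail': P(defective) = 0.8·0.4500 / (0.8·0.4500 + 0.7·0.5500) ≈ 0.4832
After a stress test='fail': P(defective) = 0.45·0.4832 / (0.45·0.4832 + 0.1·0.5168) ≈ 0.8080
After a stress test='pass': P(defective) = 0.55·0.8080 / (0.55·0.8080 + 0.9·0.1920) ≈ 0.7200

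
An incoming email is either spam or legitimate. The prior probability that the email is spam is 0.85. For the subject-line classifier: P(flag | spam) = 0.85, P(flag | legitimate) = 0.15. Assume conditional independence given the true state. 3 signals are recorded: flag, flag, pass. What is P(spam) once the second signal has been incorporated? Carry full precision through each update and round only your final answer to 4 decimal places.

0.9945

After 'flag': P(spam) = 0.85·0.8500 / (0.85·0.8500 + 0.15·0.1500) ≈ 0.9698
After 'flag': P(spam) = 0.85·0.9698 / (0.85·0.9698 + 0.15·0.0302) ≈ 0.9945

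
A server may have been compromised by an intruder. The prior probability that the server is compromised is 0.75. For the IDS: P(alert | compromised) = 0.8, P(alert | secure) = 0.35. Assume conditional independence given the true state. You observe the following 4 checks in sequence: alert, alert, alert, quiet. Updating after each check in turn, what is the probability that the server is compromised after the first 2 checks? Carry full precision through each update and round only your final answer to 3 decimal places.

0.940

Each posterior becomes the prior for the next update.
After 'alert': P(compromised) = 0.8·0.7500 / (0.8·0.7500 + 0.35·0.2500) ≈ 0.8727
After 'alert': P(compromised) = 0.8·0.8727 / (0.8·0.8727 + 0.35·0.1273) ≈ 0.9400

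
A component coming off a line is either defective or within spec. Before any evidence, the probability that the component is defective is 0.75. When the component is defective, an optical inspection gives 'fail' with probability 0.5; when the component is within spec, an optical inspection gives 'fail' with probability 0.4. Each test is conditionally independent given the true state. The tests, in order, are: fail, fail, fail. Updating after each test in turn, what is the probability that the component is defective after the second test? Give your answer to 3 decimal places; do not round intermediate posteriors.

0.824

Apply Bayes' rule sequentially, carrying P(defective) forward.
After 'fail': P(defective) = 0.5·0.7500 / (0.5·0.7500 + 0.4·0.2500) ≈ 0.7895
After 'fail': P(defective) = 0.5·0.7895 / (0.5·0.7895 + 0.4·0.2105) ≈ 0.8242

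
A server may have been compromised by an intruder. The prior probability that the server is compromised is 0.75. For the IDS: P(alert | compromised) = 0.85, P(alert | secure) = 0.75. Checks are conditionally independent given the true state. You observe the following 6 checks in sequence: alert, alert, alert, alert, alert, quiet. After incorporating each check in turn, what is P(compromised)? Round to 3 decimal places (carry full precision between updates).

After 'alert': P(compromised) = 0.85·0.7500 / (0.85·0.7500 + 0.75·0.2500) ≈ 0.7727
After 'alert': P(compromised) = 0.85·0.7727 / (0.85·0.7727 + 0.75·0.2273) ≈ 0.7940
After 'alert': P(compromised) = 0.85·0.7940 / (0.85·0.7940 + 0.75·0.2060) ≈ 0.8137
After 'alert': P(compromised) = 0.85·0.8137 / (0.85·0.8137 + 0.75·0.1863) ≈ 0.8319
After 'alert': P(compromised) = 0.85·0.8319 / (0.85·0.8319 + 0.75·0.1681) ≈ 0.8487
After 'quiet': P(compromised) = 0.15·0.8487 / (0.15·0.8487 + 0.25·0.1513) ≈ 0.7709

0.771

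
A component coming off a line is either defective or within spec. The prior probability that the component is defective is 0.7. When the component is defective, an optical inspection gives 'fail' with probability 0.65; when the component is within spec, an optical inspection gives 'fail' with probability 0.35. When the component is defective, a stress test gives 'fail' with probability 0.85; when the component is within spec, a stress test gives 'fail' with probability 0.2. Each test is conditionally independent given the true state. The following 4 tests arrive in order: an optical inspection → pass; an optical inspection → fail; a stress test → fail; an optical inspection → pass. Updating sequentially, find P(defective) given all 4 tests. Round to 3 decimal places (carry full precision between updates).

0.842

Apply Bayes' rule sequentially, carrying P(defective) forward.
After an optical inspection='pass': P(defective) = 0.35·0.7000 / (0.35·0.7000 + 0.65·0.3000) ≈ 0.5568
After an optical inspection='fail': P(defective) = 0.65·0.5568 / (0.65·0.5568 + 0.35·0.4432) ≈ 0.7000
After a stress test='fail': P(defective) = 0.85·0.7000 / (0.85·0.7000 + 0.2·0.3000) ≈ 0.9084
After an optical inspection='pass': P(defective) = 0.35·0.9084 / (0.35·0.9084 + 0.65·0.0916) ≈ 0.8423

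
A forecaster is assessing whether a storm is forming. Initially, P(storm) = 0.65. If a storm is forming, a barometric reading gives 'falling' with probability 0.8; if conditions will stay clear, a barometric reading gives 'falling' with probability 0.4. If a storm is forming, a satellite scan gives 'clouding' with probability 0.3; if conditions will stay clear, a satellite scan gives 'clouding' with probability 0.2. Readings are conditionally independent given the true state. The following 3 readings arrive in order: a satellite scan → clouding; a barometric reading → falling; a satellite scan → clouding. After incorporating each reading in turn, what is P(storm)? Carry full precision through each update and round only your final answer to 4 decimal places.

After a satellite scan='clouding': P(storm) = 0.3·0.6500 / (0.3·0.6500 + 0.2·0.3500) ≈ 0.7358
After a barometric reading='falling': P(storm) = 0.8·0.7358 / (0.8·0.7358 + 0.4·0.2642) ≈ 0.8478
After a satellite scan='clouding': P(storm) = 0.3·0.8478 / (0.3·0.8478 + 0.2·0.1522) ≈ 0.8931

0.8931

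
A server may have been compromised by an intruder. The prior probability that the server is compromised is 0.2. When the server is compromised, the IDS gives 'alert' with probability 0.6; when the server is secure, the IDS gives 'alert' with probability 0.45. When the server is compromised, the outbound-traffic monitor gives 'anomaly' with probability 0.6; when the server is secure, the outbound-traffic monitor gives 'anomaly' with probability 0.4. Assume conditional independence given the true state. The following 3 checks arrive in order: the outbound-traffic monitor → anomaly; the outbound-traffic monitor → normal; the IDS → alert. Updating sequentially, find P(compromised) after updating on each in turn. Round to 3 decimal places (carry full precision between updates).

0.250

Each posterior becomes the prior for the next update.
After the outbound-traffic monitor='anomaly': P(compromised) = 0.6·0.2000 / (0.6·0.2000 + 0.4·0.8000) ≈ 0.2727
After the outbound-traffic monitor='normal': P(compromised) = 0.4·0.2727 / (0.4·0.2727 + 0.6·0.7273) ≈ 0.2000
After the IDS='alert': P(compromised) = 0.6·0.2000 / (0.6·0.2000 + 0.45·0.8000) ≈ 0.2500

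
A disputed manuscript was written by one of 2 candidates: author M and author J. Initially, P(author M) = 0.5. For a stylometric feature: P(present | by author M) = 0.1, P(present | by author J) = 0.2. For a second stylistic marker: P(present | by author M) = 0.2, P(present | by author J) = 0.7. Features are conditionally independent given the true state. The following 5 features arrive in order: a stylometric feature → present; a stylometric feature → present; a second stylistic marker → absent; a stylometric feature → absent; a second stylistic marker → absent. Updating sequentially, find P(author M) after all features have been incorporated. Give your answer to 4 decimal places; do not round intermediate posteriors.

0.6667

After a stylometric feature='present': P(author M) = 0.1·0.5000 / (0.1·0.5000 + 0.2·0.5000) ≈ 0.3333
After a stylometric feature='present': P(author M) = 0.1·0.3333 / (0.1·0.3333 + 0.2·0.6667) ≈ 0.2000
After a second stylistic marker='absent': P(author M) = 0.8·0.2000 / (0.8·0.2000 + 0.3·0.8000) ≈ 0.4000
After a stylometric feature='absent': P(author M) = 0.9·0.4000 / (0.9·0.4000 + 0.8·0.6000) ≈ 0.4286
After a second stylistic marker='absent': P(author M) = 0.8·0.4286 / (0.8·0.4286 + 0.3·0.5714) ≈ 0.6667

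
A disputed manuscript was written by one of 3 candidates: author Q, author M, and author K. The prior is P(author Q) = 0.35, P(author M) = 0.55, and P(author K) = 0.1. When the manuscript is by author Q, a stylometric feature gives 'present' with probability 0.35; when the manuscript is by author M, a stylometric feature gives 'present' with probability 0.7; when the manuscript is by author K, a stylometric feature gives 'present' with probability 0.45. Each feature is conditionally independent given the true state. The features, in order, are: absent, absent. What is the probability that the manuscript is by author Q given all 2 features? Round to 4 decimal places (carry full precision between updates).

After 'absent': normaliser = 0.65·0.3500 + 0.3·0.5500 + 0.55·0.1000; P(author Q) ≈ 0.5084, P(author M) ≈ 0.3687, P(author K) ≈ 0.1229
After 'absent': normaliser = 0.65·0.5084 + 0.3·0.3687 + 0.55·0.1229; P(author Q) ≈ 0.6496, P(author M) ≈ 0.2175, P(author K) ≈ 0.1329

0.6496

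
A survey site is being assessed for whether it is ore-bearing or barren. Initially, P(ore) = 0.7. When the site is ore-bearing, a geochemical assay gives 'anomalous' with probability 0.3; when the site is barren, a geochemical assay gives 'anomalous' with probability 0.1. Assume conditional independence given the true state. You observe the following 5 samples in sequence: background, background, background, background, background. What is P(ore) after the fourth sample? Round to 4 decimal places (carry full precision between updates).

0.4606

After 'background': P(ore) = 0.7·0.7000 / (0.7·0.7000 + 0.9·0.3000) ≈ 0.6447
After 'background': P(ore) = 0.7·0.6447 / (0.7·0.6447 + 0.9·0.3553) ≈ 0.5853
After 'background': P(ore) = 0.7·0.5853 / (0.7·0.5853 + 0.9·0.4147) ≈ 0.5233
After 'background': P(ore) = 0.7·0.5233 / (0.7·0.5233 + 0.9·0.4767) ≈ 0.4606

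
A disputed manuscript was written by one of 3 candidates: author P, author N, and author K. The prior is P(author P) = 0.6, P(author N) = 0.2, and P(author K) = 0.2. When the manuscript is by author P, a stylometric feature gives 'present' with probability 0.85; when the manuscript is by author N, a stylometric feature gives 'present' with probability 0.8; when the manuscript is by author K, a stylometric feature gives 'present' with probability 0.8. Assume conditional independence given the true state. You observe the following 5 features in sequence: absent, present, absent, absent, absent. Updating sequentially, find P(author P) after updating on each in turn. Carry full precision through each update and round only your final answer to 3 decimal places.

0.335

After 'absent': normaliser = 0.15·0.6000 + 0.2·0.2000 + 0.2·0.2000; P(author P) ≈ 0.5294, P(author N) ≈ 0.2353, P(author K) ≈ 0.2353
After 'present': normaliser = 0.85·0.5294 + 0.8·0.2353 + 0.8·0.2353; P(author P) ≈ 0.5445, P(author N) ≈ 0.2278, P(author K) ≈ 0.2278
After 'absent': normaliser = 0.15·0.5445 + 0.2·0.2278 + 0.2·0.2278; P(author P) ≈ 0.4727, P(author N) ≈ 0.2636, P(author K) ≈ 0.2636
After 'absent': normaliser = 0.15·0.4727 + 0.2·0.2636 + 0.2·0.2636; P(author P) ≈ 0.4020, P(author N) ≈ 0.2990, P(author K) ≈ 0.2990
After 'absent': normaliser = 0.15·0.4020 + 0.2·0.2990 + 0.2·0.2990; P(author P) ≈ 0.3352, P(author N) ≈ 0.3324, P(author K) ≈ 0.3324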